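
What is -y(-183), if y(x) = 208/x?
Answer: 208/183 ≈ 1.1366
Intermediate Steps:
-y(-183) = -208/(-183) = -208*(-1)/183 = -1*(-208/183) = 208/183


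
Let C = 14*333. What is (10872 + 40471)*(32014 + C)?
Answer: 1883055868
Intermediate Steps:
C = 4662
(10872 + 40471)*(32014 + C) = (10872 + 40471)*(32014 + 4662) = 51343*36676 = 1883055868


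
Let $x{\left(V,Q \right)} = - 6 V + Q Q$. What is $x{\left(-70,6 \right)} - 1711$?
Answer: $-1255$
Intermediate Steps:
$x{\left(V,Q \right)} = Q^{2} - 6 V$ ($x{\left(V,Q \right)} = - 6 V + Q^{2} = Q^{2} - 6 V$)
$x{\left(-70,6 \right)} - 1711 = \left(6^{2} - -420\right) - 1711 = \left(36 + 420\right) - 1711 = 456 - 1711 = -1255$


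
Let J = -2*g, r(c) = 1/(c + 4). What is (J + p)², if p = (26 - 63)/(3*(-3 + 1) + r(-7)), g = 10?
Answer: 72361/361 ≈ 200.45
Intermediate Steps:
r(c) = 1/(4 + c)
p = 111/19 (p = (26 - 63)/(3*(-3 + 1) + 1/(4 - 7)) = -37/(3*(-2) + 1/(-3)) = -37/(-6 - ⅓) = -37/(-19/3) = -37*(-3/19) = 111/19 ≈ 5.8421)
J = -20 (J = -2*10 = -20)
(J + p)² = (-20 + 111/19)² = (-269/19)² = 72361/361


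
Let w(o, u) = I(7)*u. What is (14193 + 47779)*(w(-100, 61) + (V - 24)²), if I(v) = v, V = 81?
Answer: 227809072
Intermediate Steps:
w(o, u) = 7*u
(14193 + 47779)*(w(-100, 61) + (V - 24)²) = (14193 + 47779)*(7*61 + (81 - 24)²) = 61972*(427 + 57²) = 61972*(427 + 3249) = 61972*3676 = 227809072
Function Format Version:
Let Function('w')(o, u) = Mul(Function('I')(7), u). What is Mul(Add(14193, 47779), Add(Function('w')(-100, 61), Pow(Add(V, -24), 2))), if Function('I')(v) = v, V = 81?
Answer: 227809072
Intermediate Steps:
Function('w')(o, u) = Mul(7, u)
Mul(Add(14193, 47779), Add(Function('w')(-100, 61), Pow(Add(V, -24), 2))) = Mul(Add(14193, 47779), Add(Mul(7, 61), Pow(Add(81, -24), 2))) = Mul(61972, Add(427, Pow(57, 2))) = Mul(61972, Add(427, 3249)) = Mul(61972, 3676) = 227809072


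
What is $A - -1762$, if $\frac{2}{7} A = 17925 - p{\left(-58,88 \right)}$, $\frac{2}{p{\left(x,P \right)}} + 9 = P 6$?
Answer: $\frac{66950467}{1038} \approx 64500.0$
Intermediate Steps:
$p{\left(x,P \right)} = \frac{2}{-9 + 6 P}$ ($p{\left(x,P \right)} = \frac{2}{-9 + P 6} = \frac{2}{-9 + 6 P}$)
$A = \frac{65121511}{1038}$ ($A = \frac{7 \left(17925 - \frac{2}{3 \left(-3 + 2 \cdot 88\right)}\right)}{2} = \frac{7 \left(17925 - \frac{2}{3 \left(-3 + 176\right)}\right)}{2} = \frac{7 \left(17925 - \frac{2}{3 \cdot 173}\right)}{2} = \frac{7 \left(17925 - \frac{2}{3} \cdot \frac{1}{173}\right)}{2} = \frac{7 \left(17925 - \frac{2}{519}\right)}{2} = \frac{7}{2} \cdot \frac{9303073}{519} = \frac{65121511}{1038} \approx 62738.0$)
$A - -1762 = \frac{65121511}{1038} - -1762 = \frac{65121511}{1038} + 1762 = \frac{66950467}{1038}$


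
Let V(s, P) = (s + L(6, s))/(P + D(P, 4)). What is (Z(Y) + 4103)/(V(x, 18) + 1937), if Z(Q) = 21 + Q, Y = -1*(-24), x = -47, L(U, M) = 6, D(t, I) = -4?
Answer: 58072/27077 ≈ 2.1447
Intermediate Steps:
Y = 24
V(s, P) = (6 + s)/(-4 + P) (V(s, P) = (s + 6)/(P - 4) = (6 + s)/(-4 + P))
(Z(Y) + 4103)/(V(x, 18) + 1937) = ((21 + 24) + 4103)/((6 - 47)/(-4 + 18) + 1937) = (45 + 4103)/(-41/14 + 1937) = 4148/((1/14)*(-41) + 1937) = 4148/(-41/14 + 1937) = 4148/(27077/14) = 4148*(14/27077) = 58072/27077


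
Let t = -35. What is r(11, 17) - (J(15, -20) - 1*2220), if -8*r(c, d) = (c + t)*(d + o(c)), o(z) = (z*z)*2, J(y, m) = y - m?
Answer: 2962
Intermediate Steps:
o(z) = 2*z² (o(z) = z²*2 = 2*z²)
r(c, d) = -(-35 + c)*(d + 2*c²)/8 (r(c, d) = -(c - 35)*(d + 2*c²)/8 = -(-35 + c)*(d + 2*c²)/8)
r(11, 17) - (J(15, -20) - 1*2220) = (-¼*11³ + (35/4)*11² + (35/8)*17 - ⅛*11*17) - ((15 - 1*(-20)) - 1*2220) = (-¼*1331 + (35/4)*121 + 595/8 - 187/8) - ((15 + 20) - 2220) = (-1331/4 + 4235/4 + 595/8 - 187/8) - (35 - 2220) = 777 - 1*(-2185) = 777 + 2185 = 2962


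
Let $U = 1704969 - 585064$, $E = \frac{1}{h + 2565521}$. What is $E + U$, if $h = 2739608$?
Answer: $\frac{5941240492746}{5305129} \approx 1.1199 \cdot 10^{6}$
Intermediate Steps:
$E = \frac{1}{5305129}$ ($E = \frac{1}{2739608 + 2565521} = \frac{1}{5305129} \approx 1.885 \cdot 10^{-7}$)
$U = 1119905$
$E + U = \frac{1}{5305129} + 1119905 = \frac{5941240492746}{5305129}$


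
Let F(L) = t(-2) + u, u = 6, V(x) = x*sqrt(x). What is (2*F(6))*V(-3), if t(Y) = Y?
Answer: -24*I*sqrt(3) ≈ -41.569*I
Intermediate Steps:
V(x) = x**(3/2)
F(L) = 4 (F(L) = -2 + 6 = 4)
(2*F(6))*V(-3) = (2*4)*(-3)**(3/2) = 8*(-3*I*sqrt(3)) = -24*I*sqrt(3)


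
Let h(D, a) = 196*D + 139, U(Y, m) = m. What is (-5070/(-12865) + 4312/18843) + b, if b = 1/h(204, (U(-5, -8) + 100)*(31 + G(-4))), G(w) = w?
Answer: 110166036103/176844088527 ≈ 0.62296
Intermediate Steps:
h(D, a) = 139 + 196*D
b = 1/40123 (b = 1/(139 + 196*204) = 1/(139 + 39984) = 1/40123 ≈ 2.4923e-5)
(-5070/(-12865) + 4312/18843) + b = (-5070/(-12865) + 4312/18843) + 1/40123 = (-5070*(-1/12865) + 4312*(1/18843)) + 1/40123 = (1014/2573 + 392/1713) + 1/40123 = 2745598/4407549 + 1/40123 = 110166036103/176844088527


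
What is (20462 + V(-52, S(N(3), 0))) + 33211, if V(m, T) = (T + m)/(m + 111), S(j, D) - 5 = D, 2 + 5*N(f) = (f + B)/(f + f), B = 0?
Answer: 3166660/59 ≈ 53672.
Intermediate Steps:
N(f) = -3/10 (N(f) = -2/5 + ((f + 0)/(f + f))/5 = -2/5 + (f/((2*f)))/5 = -2/5 + (f*(1/(2*f)))/5 = -2/5 + (1/5)*(1/2) = -2/5 + 1/10 = -3/10)
S(j, D) = 5 + D
V(m, T) = (T + m)/(111 + m)
(20462 + V(-52, S(N(3), 0))) + 33211 = (20462 + ((5 + 0) - 52)/(111 - 52)) + 33211 = (20462 + (5 - 52)/59) + 33211 = (20462 + (1/59)*(-47)) + 33211 = (20462 - 47/59) + 33211 = 1207211/59 + 33211 = 3166660/59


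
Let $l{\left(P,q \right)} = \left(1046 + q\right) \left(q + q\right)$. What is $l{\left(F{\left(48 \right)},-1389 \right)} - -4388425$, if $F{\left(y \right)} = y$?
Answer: $5341279$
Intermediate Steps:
$l{\left(P,q \right)} = 2 q \left(1046 + q\right)$ ($l{\left(P,q \right)} = \left(1046 + q\right) 2 q = 2 q \left(1046 + q\right)$)
$l{\left(F{\left(48 \right)},-1389 \right)} - -4388425 = 2 \left(-1389\right) \left(1046 - 1389\right) - -4388425 = 2 \left(-1389\right) \left(-343\right) + 4388425 = 952854 + 4388425 = 5341279$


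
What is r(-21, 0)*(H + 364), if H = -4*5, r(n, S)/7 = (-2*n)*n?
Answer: -2123856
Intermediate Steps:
r(n, S) = -14*n² (r(n, S) = 7*((-2*n)*n) = 7*(-2*n²) = -14*n²)
H = -20
r(-21, 0)*(H + 364) = (-14*(-21)²)*(-20 + 364) = -14*441*344 = -6174*344 = -2123856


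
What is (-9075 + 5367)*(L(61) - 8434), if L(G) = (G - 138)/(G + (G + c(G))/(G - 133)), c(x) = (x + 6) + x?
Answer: 14606902152/467 ≈ 3.1278e+7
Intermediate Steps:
c(x) = 6 + 2*x (c(x) = (6 + x) + x = 6 + 2*x)
L(G) = (-138 + G)/(G + (6 + 3*G)/(-133 + G)) (L(G) = (G - 138)/(G + (G + (6 + 2*G))/(G - 133)) = (-138 + G)/(G + (6 + 3*G)/(-133 + G)))
(-9075 + 5367)*(L(61) - 8434) = (-9075 + 5367)*((18354 + 61² - 271*61)/(6 + 61² - 130*61) - 8434) = -3708*((18354 + 3721 - 16531)/(6 + 3721 - 7930) - 8434) = -3708*(5544/(-4203) - 8434) = -3708*(-1/4203*5544 - 8434) = -3708*(-616/467 - 8434) = -3708*(-3939294/467) = 14606902152/467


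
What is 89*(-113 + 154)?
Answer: 3649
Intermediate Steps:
89*(-113 + 154) = 89*41 = 3649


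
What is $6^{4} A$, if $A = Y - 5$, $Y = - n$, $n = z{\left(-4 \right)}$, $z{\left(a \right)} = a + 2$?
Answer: $-3888$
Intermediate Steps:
$z{\left(a \right)} = 2 + a$
$n = -2$ ($n = 2 - 4 = -2$)
$Y = 2$ ($Y = \left(-1\right) \left(-2\right) = 2$)
$A = -3$ ($A = 2 - 5 = -3$)
$6^{4} A = 6^{4} \left(-3\right) = 1296 \left(-3\right) = -3888$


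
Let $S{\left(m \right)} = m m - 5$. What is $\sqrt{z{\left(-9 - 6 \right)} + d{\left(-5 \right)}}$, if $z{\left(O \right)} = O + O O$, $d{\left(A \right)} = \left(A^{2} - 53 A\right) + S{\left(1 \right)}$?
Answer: $4 \sqrt{31} \approx 22.271$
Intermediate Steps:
$S{\left(m \right)} = -5 + m^{2}$ ($S{\left(m \right)} = m^{2} - 5 = -5 + m^{2}$)
$d{\left(A \right)} = -4 + A^{2} - 53 A$ ($d{\left(A \right)} = \left(A^{2} - 53 A\right) - \left(5 - 1^{2}\right) = \left(A^{2} - 53 A\right) + \left(-5 + 1\right) = \left(A^{2} - 53 A\right) - 4 = -4 + A^{2} - 53 A$)
$z{\left(O \right)} = O + O^{2}$
$\sqrt{z{\left(-9 - 6 \right)} + d{\left(-5 \right)}} = \sqrt{\left(-9 - 6\right) \left(1 - 15\right) - \left(-261 - 25\right)} = \sqrt{- 15 \left(1 - 15\right) + \left(-4 + 25 + 265\right)} = \sqrt{\left(-15\right) \left(-14\right) + 286} = \sqrt{210 + 286} = \sqrt{496} = 4 \sqrt{31}$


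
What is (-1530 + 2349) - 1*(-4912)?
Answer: 5731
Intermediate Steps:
(-1530 + 2349) - 1*(-4912) = 819 + 4912 = 5731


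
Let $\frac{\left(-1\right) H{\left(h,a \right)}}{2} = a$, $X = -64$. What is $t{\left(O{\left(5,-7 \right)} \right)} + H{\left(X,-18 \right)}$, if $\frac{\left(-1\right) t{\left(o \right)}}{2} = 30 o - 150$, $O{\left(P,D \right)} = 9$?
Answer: $-204$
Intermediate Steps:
$H{\left(h,a \right)} = - 2 a$
$t{\left(o \right)} = 300 - 60 o$ ($t{\left(o \right)} = - 2 \left(30 o - 150\right) = - 2 \left(-150 + 30 o\right) = 300 - 60 o$)
$t{\left(O{\left(5,-7 \right)} \right)} + H{\left(X,-18 \right)} = \left(300 - 540\right) - -36 = \left(300 - 540\right) + 36 = -240 + 36 = -204$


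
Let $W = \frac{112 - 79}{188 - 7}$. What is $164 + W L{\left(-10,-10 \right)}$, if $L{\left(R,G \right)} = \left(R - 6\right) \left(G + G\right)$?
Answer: $\frac{40244}{181} \approx 222.34$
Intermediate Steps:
$L{\left(R,G \right)} = 2 G \left(-6 + R\right)$ ($L{\left(R,G \right)} = \left(-6 + R\right) 2 G = 2 G \left(-6 + R\right)$)
$W = \frac{33}{181} \approx 0.18232$
$164 + W L{\left(-10,-10 \right)} = 164 + \frac{33 \cdot 2 \left(-10\right) \left(-6 - 10\right)}{181} = 164 + \frac{33 \cdot 2 \left(-10\right) \left(-16\right)}{181} = 164 + \frac{33}{181} \cdot 320 = 164 + \frac{10560}{181} = \frac{40244}{181}$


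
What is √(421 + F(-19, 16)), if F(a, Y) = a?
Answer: √402 ≈ 20.050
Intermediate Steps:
√(421 + F(-19, 16)) = √(421 - 19) = √402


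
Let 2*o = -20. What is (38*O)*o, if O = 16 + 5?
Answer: -7980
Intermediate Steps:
O = 21
o = -10 (o = (½)*(-20) = -10)
(38*O)*o = (38*21)*(-10) = 798*(-10) = -7980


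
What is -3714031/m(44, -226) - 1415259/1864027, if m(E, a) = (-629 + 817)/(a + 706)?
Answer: -830766554057613/87609269 ≈ -9.4826e+6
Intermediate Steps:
m(E, a) = 188/(706 + a)
-3714031/m(44, -226) - 1415259/1864027 = -3714031/(188/(706 - 226)) - 1415259/1864027 = -3714031/(188/480) - 1415259*1/1864027 = -3714031/(188*(1/480)) - 1415259/1864027 = -3714031/47/120 - 1415259/1864027 = -3714031*120/47 - 1415259/1864027 = -445683720/47 - 1415259/1864027 = -830766554057613/87609269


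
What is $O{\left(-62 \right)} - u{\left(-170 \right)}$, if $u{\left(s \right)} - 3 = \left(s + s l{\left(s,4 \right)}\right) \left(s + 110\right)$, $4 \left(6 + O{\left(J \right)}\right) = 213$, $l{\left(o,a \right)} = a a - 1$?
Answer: $- \frac{652623}{4} \approx -1.6316 \cdot 10^{5}$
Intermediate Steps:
$l{\left(o,a \right)} = -1 + a^{2}$ ($l{\left(o,a \right)} = a^{2} - 1 = -1 + a^{2}$)
$O{\left(J \right)} = \frac{189}{4}$ ($O{\left(J \right)} = -6 + \frac{1}{4} \cdot 213 = -6 + \frac{213}{4} = \frac{189}{4}$)
$u{\left(s \right)} = 3 + 16 s \left(110 + s\right)$ ($u{\left(s \right)} = 3 + \left(s + s \left(-1 + 4^{2}\right)\right) \left(s + 110\right) = 3 + \left(s + s \left(-1 + 16\right)\right) \left(110 + s\right) = 3 + \left(s + s 15\right) \left(110 + s\right) = 3 + \left(s + 15 s\right) \left(110 + s\right) = 3 + 16 s \left(110 + s\right)$)
$O{\left(-62 \right)} - u{\left(-170 \right)} = \frac{189}{4} - \left(3 + 16 \left(-170\right)^{2} + 1760 \left(-170\right)\right) = \frac{189}{4} - \left(3 + 16 \cdot 28900 - 299200\right) = \frac{189}{4} - \left(3 + 462400 - 299200\right) = \frac{189}{4} - 163203 = - \frac{652623}{4}$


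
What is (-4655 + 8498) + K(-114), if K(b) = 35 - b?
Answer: 3992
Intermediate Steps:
(-4655 + 8498) + K(-114) = (-4655 + 8498) + (35 - 1*(-114)) = 3843 + (35 + 114) = 3843 + 149 = 3992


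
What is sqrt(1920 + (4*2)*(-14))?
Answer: 4*sqrt(113) ≈ 42.521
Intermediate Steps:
sqrt(1920 + (4*2)*(-14)) = sqrt(1920 + 8*(-14)) = sqrt(1920 - 112) = sqrt(1808) = 4*sqrt(113)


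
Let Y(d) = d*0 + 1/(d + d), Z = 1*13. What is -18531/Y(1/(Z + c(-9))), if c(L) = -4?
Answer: -4118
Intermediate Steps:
Z = 13
Y(d) = 1/(2*d) (Y(d) = 0 + 1/(2*d) = 1/(2*d))
-18531/Y(1/(Z + c(-9))) = -18531*2/(13 - 4) = -18531/(1/(2*(1/9))) = -18531/(1/(2*(⅑))) = -18531/((½)*9) = -18531/9/2 = -18531*2/9 = -4118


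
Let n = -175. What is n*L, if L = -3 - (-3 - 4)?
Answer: -700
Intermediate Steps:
L = 4 (L = -3 - 1*(-7) = -3 + 7 = 4)
n*L = -175*4 = -700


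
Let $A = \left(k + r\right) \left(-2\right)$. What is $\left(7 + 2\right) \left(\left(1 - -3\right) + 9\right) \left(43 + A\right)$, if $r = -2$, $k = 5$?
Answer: $4329$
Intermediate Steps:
$A = -6$ ($A = \left(5 - 2\right) \left(-2\right) = 3 \left(-2\right) = -6$)
$\left(7 + 2\right) \left(\left(1 - -3\right) + 9\right) \left(43 + A\right) = \left(7 + 2\right) \left(\left(1 - -3\right) + 9\right) \left(43 - 6\right) = 9 \left(\left(1 + 3\right) + 9\right) 37 = 9 \left(4 + 9\right) 37 = 9 \cdot 13 \cdot 37 = 117 \cdot 37 = 4329$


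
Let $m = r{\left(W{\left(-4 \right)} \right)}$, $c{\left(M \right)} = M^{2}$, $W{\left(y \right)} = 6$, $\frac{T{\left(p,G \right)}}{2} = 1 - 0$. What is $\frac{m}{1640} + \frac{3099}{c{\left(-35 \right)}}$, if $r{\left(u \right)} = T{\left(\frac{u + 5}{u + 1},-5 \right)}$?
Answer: $\frac{508481}{200900} \approx 2.531$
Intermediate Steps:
$T{\left(p,G \right)} = 2$ ($T{\left(p,G \right)} = 2 \left(1 - 0\right) = 2 \left(1 + 0\right) = 2 \cdot 1 = 2$)
$r{\left(u \right)} = 2$
$m = 2$
$\frac{m}{1640} + \frac{3099}{c{\left(-35 \right)}} = \frac{2}{1640} + \frac{3099}{\left(-35\right)^{2}} = 2 \cdot \frac{1}{1640} + \frac{3099}{1225} = \frac{1}{820} + 3099 \cdot \frac{1}{1225} = \frac{1}{820} + \frac{3099}{1225} = \frac{508481}{200900}$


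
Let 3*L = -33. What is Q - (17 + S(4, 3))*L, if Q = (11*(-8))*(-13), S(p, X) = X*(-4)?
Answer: 1199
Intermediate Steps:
L = -11 (L = (⅓)*(-33) = -11)
S(p, X) = -4*X
Q = 1144 (Q = -88*(-13) = 1144)
Q - (17 + S(4, 3))*L = 1144 - (17 - 4*3)*(-11) = 1144 - (17 - 12)*(-11) = 1144 - 5*(-11) = 1144 - 1*(-55) = 1144 + 55 = 1199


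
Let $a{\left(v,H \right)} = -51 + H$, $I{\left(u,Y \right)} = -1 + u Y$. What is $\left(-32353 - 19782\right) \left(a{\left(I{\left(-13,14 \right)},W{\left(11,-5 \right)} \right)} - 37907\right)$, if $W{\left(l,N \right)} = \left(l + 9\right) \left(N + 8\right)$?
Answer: $1975812230$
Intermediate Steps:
$I{\left(u,Y \right)} = -1 + Y u$
$W{\left(l,N \right)} = \left(8 + N\right) \left(9 + l\right)$ ($W{\left(l,N \right)} = \left(9 + l\right) \left(8 + N\right) = \left(8 + N\right) \left(9 + l\right)$)
$\left(-32353 - 19782\right) \left(a{\left(I{\left(-13,14 \right)},W{\left(11,-5 \right)} \right)} - 37907\right) = \left(-32353 - 19782\right) \left(\left(-51 + \left(72 + 8 \cdot 11 + 9 \left(-5\right) - 55\right)\right) - 37907\right) = - 52135 \left(\left(-51 + \left(72 + 88 - 45 - 55\right)\right) - 37907\right) = - 52135 \left(\left(-51 + 60\right) - 37907\right) = - 52135 \left(9 - 37907\right) = \left(-52135\right) \left(-37898\right) = 1975812230$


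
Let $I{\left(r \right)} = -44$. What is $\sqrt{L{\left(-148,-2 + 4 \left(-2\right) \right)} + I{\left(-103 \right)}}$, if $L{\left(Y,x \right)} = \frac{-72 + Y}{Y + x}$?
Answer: $\frac{3 i \sqrt{29546}}{79} \approx 6.5275 i$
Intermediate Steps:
$L{\left(Y,x \right)} = \frac{-72 + Y}{Y + x}$
$\sqrt{L{\left(-148,-2 + 4 \left(-2\right) \right)} + I{\left(-103 \right)}} = \sqrt{\frac{-72 - 148}{-148 + \left(-2 + 4 \left(-2\right)\right)} - 44} = \sqrt{\frac{1}{-148 - 10} \left(-220\right) - 44} = \sqrt{\frac{1}{-158} \left(-220\right) - 44} = \sqrt{\left(- \frac{1}{158}\right) \left(-220\right) - 44} = \sqrt{\frac{110}{79} - 44} = \sqrt{- \frac{3366}{79}} = \frac{3 i \sqrt{29546}}{79}$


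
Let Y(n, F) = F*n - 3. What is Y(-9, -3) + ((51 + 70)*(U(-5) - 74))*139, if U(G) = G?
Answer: -1328677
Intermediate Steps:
Y(n, F) = -3 + F*n
Y(-9, -3) + ((51 + 70)*(U(-5) - 74))*139 = (-3 - 3*(-9)) + ((51 + 70)*(-5 - 74))*139 = (-3 + 27) + (121*(-79))*139 = 24 - 9559*139 = 24 - 1328701 = -1328677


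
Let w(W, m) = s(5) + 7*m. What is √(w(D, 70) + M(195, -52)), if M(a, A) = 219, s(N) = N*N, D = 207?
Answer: √734 ≈ 27.092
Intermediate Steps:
s(N) = N²
w(W, m) = 25 + 7*m (w(W, m) = 5² + 7*m = 25 + 7*m)
√(w(D, 70) + M(195, -52)) = √((25 + 7*70) + 219) = √((25 + 490) + 219) = √(515 + 219) = √734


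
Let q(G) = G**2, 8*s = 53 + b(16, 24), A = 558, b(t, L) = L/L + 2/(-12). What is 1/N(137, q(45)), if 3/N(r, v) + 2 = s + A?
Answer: 27011/144 ≈ 187.58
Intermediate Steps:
b(t, L) = 5/6 (b(t, L) = 1 + 2*(-1/12) = 1 - 1/6 = 5/6)
s = 323/48 (s = (53 + 5/6)/8 = (1/8)*(323/6) = 323/48 ≈ 6.7292)
N(r, v) = 144/27011 (N(r, v) = 3/(-2 + (323/48 + 558)) = 3/(-2 + 27107/48) = 3/(27011/48) = 3*(48/27011) = 144/27011)
1/N(137, q(45)) = 1/(144/27011) = 27011/144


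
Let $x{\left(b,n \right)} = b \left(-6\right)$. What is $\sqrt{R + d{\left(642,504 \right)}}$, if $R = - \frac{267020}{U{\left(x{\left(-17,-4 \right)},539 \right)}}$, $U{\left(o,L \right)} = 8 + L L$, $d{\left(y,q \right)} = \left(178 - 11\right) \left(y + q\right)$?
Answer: $\frac{\sqrt{1794880222746298}}{96843} \approx 437.47$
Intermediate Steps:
$x{\left(b,n \right)} = - 6 b$
$d{\left(y,q \right)} = 167 q + 167 y$ ($d{\left(y,q \right)} = 167 \left(q + y\right) = 167 q + 167 y$)
$U{\left(o,L \right)} = 8 + L^{2}$
$R = - \frac{267020}{290529}$ ($R = - \frac{267020}{8 + 539^{2}} = - \frac{267020}{8 + 290521} = - \frac{267020}{290529} \approx -0.91908$)
$\sqrt{R + d{\left(642,504 \right)}} = \sqrt{- \frac{267020}{290529} + \left(167 \cdot 504 + 167 \cdot 642\right)} = \sqrt{- \frac{267020}{290529} + \left(84168 + 107214\right)} = \sqrt{- \frac{267020}{290529} + 191382} = \sqrt{\frac{55601754058}{290529}} = \frac{\sqrt{1794880222746298}}{96843}$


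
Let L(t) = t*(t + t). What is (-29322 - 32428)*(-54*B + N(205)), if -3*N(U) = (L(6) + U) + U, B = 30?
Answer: 329868500/3 ≈ 1.0996e+8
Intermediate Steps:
L(t) = 2*t² (L(t) = t*(2*t) = 2*t²)
N(U) = -24 - 2*U/3 (N(U) = -((2*6² + U) + U)/3 = -((2*36 + U) + U)/3 = -((72 + U) + U)/3 = -(72 + 2*U)/3 = -24 - 2*U/3)
(-29322 - 32428)*(-54*B + N(205)) = (-29322 - 32428)*(-54*30 + (-24 - ⅔*205)) = -61750*(-1620 + (-24 - 410/3)) = -61750*(-1620 - 482/3) = -61750*(-5342/3) = 329868500/3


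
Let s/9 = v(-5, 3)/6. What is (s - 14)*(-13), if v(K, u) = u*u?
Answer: 13/2 ≈ 6.5000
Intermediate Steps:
v(K, u) = u**2
s = 27/2 (s = 9*(3**2/6) = 9*(9*(1/6)) = 9*(3/2) = 27/2 ≈ 13.500)
(s - 14)*(-13) = (27/2 - 14)*(-13) = -1/2*(-13) = 13/2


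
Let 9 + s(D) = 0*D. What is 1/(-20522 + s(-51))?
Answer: -1/20531 ≈ -4.8707e-5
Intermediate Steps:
s(D) = -9 (s(D) = -9 + 0*D = -9 + 0 = -9)
1/(-20522 + s(-51)) = 1/(-20522 - 9) = 1/(-20531) = -1/20531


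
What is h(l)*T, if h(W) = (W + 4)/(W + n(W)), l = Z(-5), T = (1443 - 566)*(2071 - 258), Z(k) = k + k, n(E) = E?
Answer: 4770003/10 ≈ 4.7700e+5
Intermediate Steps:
Z(k) = 2*k
T = 1590001 (T = 877*1813 = 1590001)
l = -10 (l = 2*(-5) = -10)
h(W) = (4 + W)/(2*W) (h(W) = (W + 4)/(W + W) = (4 + W)/((2*W)) = (4 + W)*(1/(2*W)) = (4 + W)/(2*W))
h(l)*T = ((½)*(4 - 10)/(-10))*1590001 = ((½)*(-⅒)*(-6))*1590001 = (3/10)*1590001 = 4770003/10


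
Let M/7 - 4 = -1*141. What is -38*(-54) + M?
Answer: 1093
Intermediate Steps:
M = -959 (M = 28 + 7*(-1*141) = 28 + 7*(-141) = 28 - 987 = -959)
-38*(-54) + M = -38*(-54) - 959 = 2052 - 959 = 1093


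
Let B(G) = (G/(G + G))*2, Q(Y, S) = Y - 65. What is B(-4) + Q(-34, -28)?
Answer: -98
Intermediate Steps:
Q(Y, S) = -65 + Y
B(G) = 1 (B(G) = (G/((2*G)))*2 = (G*(1/(2*G)))*2 = (1/2)*2 = 1)
B(-4) + Q(-34, -28) = 1 + (-65 - 34) = 1 - 99 = -98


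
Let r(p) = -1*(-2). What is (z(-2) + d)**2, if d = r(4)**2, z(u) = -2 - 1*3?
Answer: 1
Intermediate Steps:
r(p) = 2
z(u) = -5 (z(u) = -2 - 3 = -5)
d = 4 (d = 2**2 = 4)
(z(-2) + d)**2 = (-5 + 4)**2 = (-1)**2 = 1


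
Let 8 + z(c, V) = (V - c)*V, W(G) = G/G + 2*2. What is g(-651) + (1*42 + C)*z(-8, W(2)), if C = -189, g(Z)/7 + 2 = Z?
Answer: -12950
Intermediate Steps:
g(Z) = -14 + 7*Z
W(G) = 5 (W(G) = 1 + 4 = 5)
z(c, V) = -8 + V*(V - c) (z(c, V) = -8 + (V - c)*V = -8 + V*(V - c))
g(-651) + (1*42 + C)*z(-8, W(2)) = (-14 + 7*(-651)) + (1*42 - 189)*(-8 + 5² - 1*5*(-8)) = (-14 - 4557) + (42 - 189)*(-8 + 25 + 40) = -4571 - 147*57 = -4571 - 8379 = -12950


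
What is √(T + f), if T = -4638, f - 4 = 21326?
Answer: 2*√4173 ≈ 129.20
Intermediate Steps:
f = 21330 (f = 4 + 21326 = 21330)
√(T + f) = √(-4638 + 21330) = √16692 = 2*√4173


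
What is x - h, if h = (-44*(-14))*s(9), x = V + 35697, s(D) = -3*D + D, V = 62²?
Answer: 50629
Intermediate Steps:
V = 3844
s(D) = -2*D
x = 39541 (x = 3844 + 35697 = 39541)
h = -11088 (h = (-44*(-14))*(-2*9) = 616*(-18) = -11088)
x - h = 39541 - 1*(-11088) = 39541 + 11088 = 50629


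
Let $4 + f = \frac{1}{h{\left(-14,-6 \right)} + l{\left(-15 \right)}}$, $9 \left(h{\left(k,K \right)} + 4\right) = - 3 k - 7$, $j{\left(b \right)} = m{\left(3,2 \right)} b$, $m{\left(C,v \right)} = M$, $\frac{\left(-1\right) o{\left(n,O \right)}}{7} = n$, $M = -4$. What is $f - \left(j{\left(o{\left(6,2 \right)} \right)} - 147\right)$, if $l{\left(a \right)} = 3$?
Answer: $- \frac{641}{26} \approx -24.654$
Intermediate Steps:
$o{\left(n,O \right)} = - 7 n$
$m{\left(C,v \right)} = -4$
$j{\left(b \right)} = - 4 b$
$h{\left(k,K \right)} = - \frac{43}{9} - \frac{k}{3}$ ($h{\left(k,K \right)} = -4 + \frac{- 3 k - 7}{9} = -4 + \frac{-7 - 3 k}{9} = -4 - \left(\frac{7}{9} + \frac{k}{3}\right) = - \frac{43}{9} - \frac{k}{3}$)
$f = - \frac{95}{26}$ ($f = -4 + \frac{1}{\left(- \frac{43}{9} - - \frac{14}{3}\right) + 3} = -4 + \frac{1}{\left(- \frac{43}{9} + \frac{14}{3}\right) + 3} = -4 + \frac{1}{- \frac{1}{9} + 3} = -4 + \frac{1}{\frac{26}{9}} = -4 + \frac{9}{26} = - \frac{95}{26} \approx -3.6538$)
$f - \left(j{\left(o{\left(6,2 \right)} \right)} - 147\right) = - \frac{95}{26} - \left(- 4 \left(\left(-7\right) 6\right) - 147\right) = - \frac{95}{26} - \left(\left(-4\right) \left(-42\right) - 147\right) = - \frac{95}{26} - \left(168 - 147\right) = - \frac{95}{26} - 21 = - \frac{641}{26}$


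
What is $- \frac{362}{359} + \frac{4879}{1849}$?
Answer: $\frac{1082223}{663791} \approx 1.6304$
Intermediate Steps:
$- \frac{362}{359} + \frac{4879}{1849} = \frac{1082223}{663791}$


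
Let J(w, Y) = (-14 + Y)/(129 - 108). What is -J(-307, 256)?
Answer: -242/21 ≈ -11.524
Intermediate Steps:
J(w, Y) = -⅔ + Y/21 (J(w, Y) = (-14 + Y)/21 = (-14 + Y)*(1/21) = -⅔ + Y/21)
-J(-307, 256) = -(-⅔ + (1/21)*256) = -(-⅔ + 256/21) = -1*242/21 = -242/21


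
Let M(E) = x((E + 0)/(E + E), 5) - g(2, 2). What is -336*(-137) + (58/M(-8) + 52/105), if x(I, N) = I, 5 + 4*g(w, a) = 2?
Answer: 4838284/105 ≈ 46079.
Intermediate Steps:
g(w, a) = -3/4 (g(w, a) = -5/4 + (1/4)*2 = -5/4 + 1/2 = -3/4)
M(E) = 5/4 (M(E) = (E + 0)/(E + E) - 1*(-3/4) = E/((2*E)) + 3/4 = E*(1/(2*E)) + 3/4 = 1/2 + 3/4 = 5/4)
-336*(-137) + (58/M(-8) + 52/105) = -336*(-137) + (58/(5/4) + 52/105) = 46032 + (58*(4/5) + 52*(1/105)) = 46032 + (232/5 + 52/105) = 46032 + 4924/105 = 4838284/105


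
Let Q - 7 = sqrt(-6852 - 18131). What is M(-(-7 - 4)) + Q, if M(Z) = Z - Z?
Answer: 7 + I*sqrt(24983) ≈ 7.0 + 158.06*I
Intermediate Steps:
M(Z) = 0
Q = 7 + I*sqrt(24983) (Q = 7 + sqrt(-6852 - 18131) = 7 + sqrt(-24983) = 7 + I*sqrt(24983) ≈ 7.0 + 158.06*I)
M(-(-7 - 4)) + Q = 0 + (7 + I*sqrt(24983)) = 7 + I*sqrt(24983)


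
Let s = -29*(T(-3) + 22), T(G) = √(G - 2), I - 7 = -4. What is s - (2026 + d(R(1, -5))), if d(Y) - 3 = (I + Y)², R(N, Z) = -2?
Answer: -2668 - 29*I*√5 ≈ -2668.0 - 64.846*I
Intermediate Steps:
I = 3 (I = 7 - 4 = 3)
T(G) = √(-2 + G)
d(Y) = 3 + (3 + Y)²
s = -638 - 29*I*√5 (s = -29*(√(-2 - 3) + 22) = -29*(√(-5) + 22) = -29*(I*√5 + 22) = -29*(22 + I*√5) = -638 - 29*I*√5 ≈ -638.0 - 64.846*I)
s - (2026 + d(R(1, -5))) = (-638 - 29*I*√5) - (2026 + (3 + (3 - 2)²)) = (-638 - 29*I*√5) - (2026 + (3 + 1²)) = (-638 - 29*I*√5) - (2026 + (3 + 1)) = (-638 - 29*I*√5) - (2026 + 4) = (-638 - 29*I*√5) - 1*2030 = (-638 - 29*I*√5) - 2030 = -2668 - 29*I*√5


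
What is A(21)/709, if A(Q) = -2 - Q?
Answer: -23/709 ≈ -0.032440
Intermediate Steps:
A(21)/709 = (-2 - 1*21)/709 = (-2 - 21)*(1/709) = -23*1/709 = -23/709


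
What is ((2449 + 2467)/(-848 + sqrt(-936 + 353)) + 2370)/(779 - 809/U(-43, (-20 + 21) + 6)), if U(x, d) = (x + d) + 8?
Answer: 898900072/307170559 - 137648*I*sqrt(583)/16280039627 ≈ 2.9264 - 0.00020415*I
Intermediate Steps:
U(x, d) = 8 + d + x (U(x, d) = (d + x) + 8 = 8 + d + x)
((2449 + 2467)/(-848 + sqrt(-936 + 353)) + 2370)/(779 - 809/U(-43, (-20 + 21) + 6)) = ((2449 + 2467)/(-848 + sqrt(-936 + 353)) + 2370)/(779 - 809/(8 + ((-20 + 21) + 6) - 43)) = (4916/(-848 + sqrt(-583)) + 2370)/(779 - 809/(8 + (1 + 6) - 43)) = (4916/(-848 + I*sqrt(583)) + 2370)/(779 - 809/(8 + 7 - 43)) = (2370 + 4916/(-848 + I*sqrt(583)))/(779 - 809/(-28)) = (2370 + 4916/(-848 + I*sqrt(583)))/(779 - 809*(-1/28)) = (2370 + 4916/(-848 + I*sqrt(583)))/(779 + 809/28) = (2370 + 4916/(-848 + I*sqrt(583)))/(22621/28) = (2370 + 4916/(-848 + I*sqrt(583)))*(28/22621) = 66360/22621 + 137648/(22621*(-848 + I*sqrt(583)))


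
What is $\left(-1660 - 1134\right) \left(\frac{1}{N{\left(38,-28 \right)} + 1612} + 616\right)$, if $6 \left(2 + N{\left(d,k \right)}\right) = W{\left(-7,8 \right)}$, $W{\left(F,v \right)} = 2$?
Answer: $- \frac{8314661806}{4831} \approx -1.7211 \cdot 10^{6}$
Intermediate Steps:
$N{\left(d,k \right)} = - \frac{5}{3}$ ($N{\left(d,k \right)} = -2 + \frac{1}{6} \cdot 2 = -2 + \frac{1}{3} = - \frac{5}{3}$)
$\left(-1660 - 1134\right) \left(\frac{1}{N{\left(38,-28 \right)} + 1612} + 616\right) = \left(-1660 - 1134\right) \left(\frac{1}{- \frac{5}{3} + 1612} + 616\right) = - 2794 \left(\frac{1}{\frac{4831}{3}} + 616\right) = - 2794 \left(\frac{3}{4831} + 616\right) = \left(-2794\right) \frac{2975899}{4831} = - \frac{8314661806}{4831}$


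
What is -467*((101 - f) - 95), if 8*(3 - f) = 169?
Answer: -90131/8 ≈ -11266.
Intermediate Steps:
f = -145/8 (f = 3 - 1/8*169 = 3 - 169/8 = -145/8 ≈ -18.125)
-467*((101 - f) - 95) = -467*((101 - 1*(-145/8)) - 95) = -467*((101 + 145/8) - 95) = -467*(953/8 - 95) = -467*193/8 = -90131/8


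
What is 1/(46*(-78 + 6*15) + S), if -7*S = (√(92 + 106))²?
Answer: 7/3666 ≈ 0.0019094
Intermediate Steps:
S = -198/7 (S = -(√(92 + 106))²/7 = -(√198)²/7 = -(3*√22)²/7 = -⅐*198 = -198/7 ≈ -28.286)
1/(46*(-78 + 6*15) + S) = 1/(46*(-78 + 6*15) - 198/7) = 1/(46*(-78 + 90) - 198/7) = 1/(46*12 - 198/7) = 1/(552 - 198/7) = 1/(3666/7) = 7/3666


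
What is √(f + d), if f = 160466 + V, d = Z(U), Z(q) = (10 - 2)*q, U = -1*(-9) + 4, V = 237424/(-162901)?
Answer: √4260964990959546/162901 ≈ 400.71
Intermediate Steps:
V = -237424/162901 (V = 237424*(-1/162901) = -237424/162901 ≈ -1.4575)
U = 13 (U = 9 + 4 = 13)
Z(q) = 8*q
d = 104 (d = 8*13 = 104)
f = 26139834442/162901 (f = 160466 - 237424/162901 = 26139834442/162901 ≈ 1.6046e+5)
√(f + d) = √(26139834442/162901 + 104) = √(26156776146/162901) = √4260964990959546/162901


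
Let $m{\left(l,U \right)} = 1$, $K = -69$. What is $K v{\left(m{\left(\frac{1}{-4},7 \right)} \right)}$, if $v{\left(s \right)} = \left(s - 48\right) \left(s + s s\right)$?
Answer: $6486$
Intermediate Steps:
$v{\left(s \right)} = \left(-48 + s\right) \left(s + s^{2}\right)$
$K v{\left(m{\left(\frac{1}{-4},7 \right)} \right)} = - 69 \cdot 1 \left(-48 + 1^{2} - 47\right) = - 69 \cdot 1 \left(-48 + 1 - 47\right) = - 69 \cdot 1 \left(-94\right) = \left(-69\right) \left(-94\right) = 6486$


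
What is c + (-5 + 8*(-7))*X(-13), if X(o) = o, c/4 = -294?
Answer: -383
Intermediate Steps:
c = -1176 (c = 4*(-294) = -1176)
c + (-5 + 8*(-7))*X(-13) = -1176 + (-5 + 8*(-7))*(-13) = -1176 + (-5 - 56)*(-13) = -1176 - 61*(-13) = -1176 + 793 = -383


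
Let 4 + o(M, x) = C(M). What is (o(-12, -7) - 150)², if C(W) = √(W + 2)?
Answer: (154 - I*√10)² ≈ 23706.0 - 973.98*I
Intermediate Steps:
C(W) = √(2 + W)
o(M, x) = -4 + √(2 + M)
(o(-12, -7) - 150)² = ((-4 + √(2 - 12)) - 150)² = ((-4 + √(-10)) - 150)² = ((-4 + I*√10) - 150)² = (-154 + I*√10)²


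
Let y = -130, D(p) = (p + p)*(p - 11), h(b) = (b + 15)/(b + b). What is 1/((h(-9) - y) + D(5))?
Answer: 3/209 ≈ 0.014354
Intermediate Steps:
h(b) = (15 + b)/(2*b) (h(b) = (15 + b)/((2*b)) = (15 + b)*(1/(2*b)) = (15 + b)/(2*b))
D(p) = 2*p*(-11 + p) (D(p) = (2*p)*(-11 + p) = 2*p*(-11 + p))
1/((h(-9) - y) + D(5)) = 1/(((1/2)*(15 - 9)/(-9) - 1*(-130)) + 2*5*(-11 + 5)) = 1/(((1/2)*(-1/9)*6 + 130) + 2*5*(-6)) = 1/((-1/3 + 130) - 60) = 1/(389/3 - 60) = 1/(209/3) = 3/209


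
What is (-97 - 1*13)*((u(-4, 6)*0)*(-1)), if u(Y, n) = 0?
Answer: 0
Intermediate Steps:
(-97 - 1*13)*((u(-4, 6)*0)*(-1)) = (-97 - 1*13)*((0*0)*(-1)) = (-97 - 13)*(0*(-1)) = -110*0 = 0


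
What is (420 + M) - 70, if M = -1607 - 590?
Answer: -1847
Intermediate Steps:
M = -2197
(420 + M) - 70 = (420 - 2197) - 70 = -1777 - 70 = -1847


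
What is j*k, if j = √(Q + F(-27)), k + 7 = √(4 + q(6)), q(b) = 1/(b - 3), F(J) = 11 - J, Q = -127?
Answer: I*√89*(-21 + √39)/3 ≈ -46.399*I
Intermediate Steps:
q(b) = 1/(-3 + b)
k = -7 + √39/3 (k = -7 + √(4 + 1/(-3 + 6)) = -7 + √(4 + 1/3) = -7 + √(4 + ⅓) = -7 + √(13/3) = -7 + √39/3 ≈ -4.9183)
j = I*√89 (j = √(-127 + (11 - 1*(-27))) = √(-127 + (11 + 27)) = √(-127 + 38) = √(-89) = I*√89 ≈ 9.434*I)
j*k = (I*√89)*(-7 + √39/3) = I*√89*(-7 + √39/3)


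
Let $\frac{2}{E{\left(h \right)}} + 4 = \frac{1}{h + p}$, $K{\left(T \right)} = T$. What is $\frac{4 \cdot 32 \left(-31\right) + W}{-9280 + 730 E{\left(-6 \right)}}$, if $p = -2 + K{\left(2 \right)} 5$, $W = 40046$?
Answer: $- \frac{126273}{33940} \approx -3.7205$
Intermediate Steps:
$p = 8$ ($p = -2 + 2 \cdot 5 = -2 + 10 = 8$)
$E{\left(h \right)} = \frac{2}{-4 + \frac{1}{8 + h}}$ ($E{\left(h \right)} = \frac{2}{-4 + \frac{1}{h + 8}} = \frac{2}{-4 + \frac{1}{8 + h}}$)
$\frac{4 \cdot 32 \left(-31\right) + W}{-9280 + 730 E{\left(-6 \right)}} = \frac{4 \cdot 32 \left(-31\right) + 40046}{-9280 + 730 \frac{2 \left(-8 - -6\right)}{31 + 4 \left(-6\right)}} = \frac{128 \left(-31\right) + 40046}{-9280 + 730 \frac{2 \left(-8 + 6\right)}{31 - 24}} = \frac{-3968 + 40046}{-9280 + 730 \cdot 2 \cdot \frac{1}{7} \left(-2\right)} = \frac{36078}{-9280 + 730 \cdot 2 \cdot \frac{1}{7} \left(-2\right)} = \frac{36078}{-9280 + 730 \left(- \frac{4}{7}\right)} = \frac{36078}{-9280 - \frac{2920}{7}} = \frac{36078}{- \frac{67880}{7}} = 36078 \left(- \frac{7}{67880}\right) = - \frac{126273}{33940}$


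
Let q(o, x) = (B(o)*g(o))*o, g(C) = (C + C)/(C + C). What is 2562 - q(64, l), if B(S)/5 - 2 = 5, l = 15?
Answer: 322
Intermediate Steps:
g(C) = 1 (g(C) = (2*C)/((2*C)) = (2*C)*(1/(2*C)) = 1)
B(S) = 35 (B(S) = 10 + 5*5 = 10 + 25 = 35)
q(o, x) = 35*o (q(o, x) = (35*1)*o = 35*o)
2562 - q(64, l) = 2562 - 35*64 = 2562 - 1*2240 = 2562 - 2240 = 322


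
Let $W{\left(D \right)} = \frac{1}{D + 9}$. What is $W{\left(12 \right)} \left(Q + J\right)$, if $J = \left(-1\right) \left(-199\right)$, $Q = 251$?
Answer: $\frac{150}{7} \approx 21.429$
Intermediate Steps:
$J = 199$
$W{\left(D \right)} = \frac{1}{9 + D}$
$W{\left(12 \right)} \left(Q + J\right) = \frac{251 + 199}{9 + 12} = \frac{1}{21} \cdot 450 = \frac{150}{7}$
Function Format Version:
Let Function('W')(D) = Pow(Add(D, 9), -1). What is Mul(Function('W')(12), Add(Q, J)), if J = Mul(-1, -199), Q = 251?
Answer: Rational(150, 7) ≈ 21.429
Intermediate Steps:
J = 199
Function('W')(D) = Pow(Add(9, D), -1)
Mul(Function('W')(12), Add(Q, J)) = Mul(Pow(Add(9, 12), -1), Add(251, 199)) = Mul(Pow(21, -1), 450) = Mul(Rational(1, 21), 450) = Rational(150, 7)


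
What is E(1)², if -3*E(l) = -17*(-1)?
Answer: 289/9 ≈ 32.111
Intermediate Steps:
E(l) = -17/3 (E(l) = -(-17)*(-1)/3 = -⅓*17 = -17/3)
E(1)² = (-17/3)² = 289/9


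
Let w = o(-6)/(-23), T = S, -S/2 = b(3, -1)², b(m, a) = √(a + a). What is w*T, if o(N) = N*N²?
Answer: 864/23 ≈ 37.565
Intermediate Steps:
o(N) = N³
b(m, a) = √2*√a (b(m, a) = √(2*a) = √2*√a)
S = 4 (S = -2*(√2*√(-1))² = -2*(√2*I)² = -2*(I*√2)² = -2*(-2) = 4)
T = 4
w = 216/23 (w = (-6)³/(-23) = -216*(-1/23) = 216/23 ≈ 9.3913)
w*T = (216/23)*4 = 864/23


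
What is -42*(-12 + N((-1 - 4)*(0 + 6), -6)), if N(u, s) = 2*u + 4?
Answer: 2856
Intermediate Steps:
N(u, s) = 4 + 2*u
-42*(-12 + N((-1 - 4)*(0 + 6), -6)) = -42*(-12 + (4 + 2*((-1 - 4)*(0 + 6)))) = -42*(-12 + (4 + 2*(-5*6))) = -42*(-12 + (4 + 2*(-30))) = -42*(-12 + (4 - 60)) = -42*(-12 - 56) = -42*(-68) = 2856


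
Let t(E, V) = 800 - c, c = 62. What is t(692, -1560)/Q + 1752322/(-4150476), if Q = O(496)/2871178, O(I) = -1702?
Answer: -199876555759757/160547958 ≈ -1.2450e+6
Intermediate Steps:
t(E, V) = 738 (t(E, V) = 800 - 1*62 = 800 - 62 = 738)
Q = -851/1435589 (Q = -1702/2871178 = -1702*1/2871178 = -851/1435589 ≈ -0.00059279)
t(692, -1560)/Q + 1752322/(-4150476) = 738/(-851/1435589) + 1752322/(-4150476) = 738*(-1435589/851) + 1752322*(-1/4150476) = -1059464682/851 - 79651/188658 = -199876555759757/160547958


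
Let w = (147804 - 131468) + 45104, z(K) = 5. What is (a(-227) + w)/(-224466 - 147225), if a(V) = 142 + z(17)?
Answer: -6843/41299 ≈ -0.16569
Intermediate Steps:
w = 61440 (w = 16336 + 45104 = 61440)
a(V) = 147 (a(V) = 142 + 5 = 147)
(a(-227) + w)/(-224466 - 147225) = (147 + 61440)/(-224466 - 147225) = 61587/(-371691) = 61587*(-1/371691) = -6843/41299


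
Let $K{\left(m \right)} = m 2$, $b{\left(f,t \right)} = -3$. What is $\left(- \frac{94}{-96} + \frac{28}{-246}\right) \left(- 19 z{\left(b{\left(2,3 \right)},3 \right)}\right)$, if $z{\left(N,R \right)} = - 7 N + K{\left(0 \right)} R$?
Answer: $- \frac{226499}{656} \approx -345.27$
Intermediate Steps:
$K{\left(m \right)} = 2 m$
$z{\left(N,R \right)} = - 7 N$ ($z{\left(N,R \right)} = - 7 N + 2 \cdot 0 R = - 7 N + 0 R = - 7 N + 0 = - 7 N$)
$\left(- \frac{94}{-96} + \frac{28}{-246}\right) \left(- 19 z{\left(b{\left(2,3 \right)},3 \right)}\right) = \left(- \frac{94}{-96} + \frac{28}{-246}\right) \left(- 19 \left(\left(-7\right) \left(-3\right)\right)\right) = \left(\left(-94\right) \left(- \frac{1}{96}\right) + 28 \left(- \frac{1}{246}\right)\right) \left(\left(-19\right) 21\right) = \left(\frac{47}{48} - \frac{14}{123}\right) \left(-399\right) = \frac{1703}{1968} \left(-399\right) = - \frac{226499}{656}$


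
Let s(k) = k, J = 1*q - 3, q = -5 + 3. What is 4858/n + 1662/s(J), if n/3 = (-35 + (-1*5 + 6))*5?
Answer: -87191/255 ≈ -341.93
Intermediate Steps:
q = -2
J = -5 (J = 1*(-2) - 3 = -2 - 3 = -5)
n = -510 (n = 3*((-35 + (-1*5 + 6))*5) = 3*((-35 + (-5 + 6))*5) = 3*((-35 + 1)*5) = 3*(-34*5) = 3*(-170) = -510)
4858/n + 1662/s(J) = 4858/(-510) + 1662/(-5) = 4858*(-1/510) + 1662*(-⅕) = -2429/255 - 1662/5 = -87191/255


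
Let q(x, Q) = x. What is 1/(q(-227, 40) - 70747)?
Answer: -1/70974 ≈ -1.4090e-5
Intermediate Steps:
1/(q(-227, 40) - 70747) = 1/(-227 - 70747) = 1/(-70974) = -1/70974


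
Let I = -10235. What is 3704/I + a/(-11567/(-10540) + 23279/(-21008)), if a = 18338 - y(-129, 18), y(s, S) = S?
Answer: -10379555038016824/6041526035 ≈ -1.7180e+6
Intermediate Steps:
a = 18320 (a = 18338 - 1*18 = 18338 - 18 = 18320)
3704/I + a/(-11567/(-10540) + 23279/(-21008)) = 3704/(-10235) + 18320/(-11567/(-10540) + 23279/(-21008)) = 3704*(-1/10235) + 18320/(-11567*(-1/10540) + 23279*(-1/21008)) = -3704/10235 + 18320/(11567/10540 - 23279/21008) = -3704/10235 + 18320/(-590281/55356080) = -3704/10235 + 18320*(-55356080/590281) = -3704/10235 - 1014123385600/590281 = -10379555038016824/6041526035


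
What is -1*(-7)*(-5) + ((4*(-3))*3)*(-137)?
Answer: 4897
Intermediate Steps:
-1*(-7)*(-5) + ((4*(-3))*3)*(-137) = 7*(-5) - 12*3*(-137) = -35 - 36*(-137) = -35 + 4932 = 4897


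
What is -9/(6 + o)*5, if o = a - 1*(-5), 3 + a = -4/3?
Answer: -27/4 ≈ -6.7500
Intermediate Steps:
a = -13/3 (a = -3 - 4/3 = -13/3 ≈ -4.3333)
o = ⅔ (o = -13/3 - 1*(-5) = -13/3 + 5 = ⅔ ≈ 0.66667)
-9/(6 + o)*5 = -9/(6 + ⅔)*5 = -9/20/3*5 = -9*3/20*5 = -27/20*5 = -27/4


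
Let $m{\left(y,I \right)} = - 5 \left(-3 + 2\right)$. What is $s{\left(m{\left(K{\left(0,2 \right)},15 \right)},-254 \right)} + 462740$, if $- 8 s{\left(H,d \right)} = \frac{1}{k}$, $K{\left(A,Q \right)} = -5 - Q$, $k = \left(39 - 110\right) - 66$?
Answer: $\frac{507163041}{1096} \approx 4.6274 \cdot 10^{5}$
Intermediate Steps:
$k = -137$ ($k = -71 - 66 = -137$)
$m{\left(y,I \right)} = 5$ ($m{\left(y,I \right)} = \left(-5\right) \left(-1\right) = 5$)
$s{\left(H,d \right)} = \frac{1}{1096}$ ($s{\left(H,d \right)} = - \frac{1}{8 \left(-137\right)} = \left(- \frac{1}{8}\right) \left(- \frac{1}{137}\right) = \frac{1}{1096}$)
$s{\left(m{\left(K{\left(0,2 \right)},15 \right)},-254 \right)} + 462740 = \frac{1}{1096} + 462740 = \frac{507163041}{1096}$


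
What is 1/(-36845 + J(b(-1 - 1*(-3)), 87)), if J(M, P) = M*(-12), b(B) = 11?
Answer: -1/36977 ≈ -2.7044e-5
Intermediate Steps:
J(M, P) = -12*M
1/(-36845 + J(b(-1 - 1*(-3)), 87)) = 1/(-36845 - 12*11) = 1/(-36845 - 132) = 1/(-36977) = -1/36977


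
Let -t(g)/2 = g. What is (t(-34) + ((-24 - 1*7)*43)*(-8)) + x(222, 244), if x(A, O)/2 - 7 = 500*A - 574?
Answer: 231598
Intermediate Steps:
t(g) = -2*g
x(A, O) = -1134 + 1000*A (x(A, O) = 14 + 2*(500*A - 574) = 14 + 2*(-574 + 500*A) = 14 + (-1148 + 1000*A) = -1134 + 1000*A)
(t(-34) + ((-24 - 1*7)*43)*(-8)) + x(222, 244) = (-2*(-34) + ((-24 - 1*7)*43)*(-8)) + (-1134 + 1000*222) = (68 + ((-24 - 7)*43)*(-8)) + (-1134 + 222000) = (68 - 31*43*(-8)) + 220866 = (68 - 1333*(-8)) + 220866 = (68 + 10664) + 220866 = 10732 + 220866 = 231598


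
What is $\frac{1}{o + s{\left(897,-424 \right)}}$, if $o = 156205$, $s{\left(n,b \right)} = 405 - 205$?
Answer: $\frac{1}{156405} \approx 6.3937 \cdot 10^{-6}$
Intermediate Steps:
$s{\left(n,b \right)} = 200$ ($s{\left(n,b \right)} = 405 - 205 = 200$)
$\frac{1}{o + s{\left(897,-424 \right)}} = \frac{1}{156205 + 200} = \frac{1}{156405}$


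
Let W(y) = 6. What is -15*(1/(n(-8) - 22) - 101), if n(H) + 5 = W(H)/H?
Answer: 56075/37 ≈ 1515.5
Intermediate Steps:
n(H) = -5 + 6/H
-15*(1/(n(-8) - 22) - 101) = -15*(1/((-5 + 6/(-8)) - 22) - 101) = -15*(1/((-5 + 6*(-⅛)) - 22) - 101) = -15*(1/((-5 - ¾) - 22) - 101) = -15*(1/(-23/4 - 22) - 101) = -15*(1/(-111/4) - 101) = -15*(-4/111 - 101) = -15*(-11215/111) = 56075/37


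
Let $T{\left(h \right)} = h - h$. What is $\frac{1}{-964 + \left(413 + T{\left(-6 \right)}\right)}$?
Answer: $- \frac{1}{551} \approx -0.0018149$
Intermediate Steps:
$T{\left(h \right)} = 0$
$\frac{1}{-964 + \left(413 + T{\left(-6 \right)}\right)} = \frac{1}{-964 + \left(413 + 0\right)} = \frac{1}{-964 + 413} = \frac{1}{-551} = - \frac{1}{551}$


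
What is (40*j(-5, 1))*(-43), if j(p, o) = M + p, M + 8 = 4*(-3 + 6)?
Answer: 1720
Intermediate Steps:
M = 4 (M = -8 + 4*(-3 + 6) = -8 + 4*3 = -8 + 12 = 4)
j(p, o) = 4 + p
(40*j(-5, 1))*(-43) = (40*(4 - 5))*(-43) = (40*(-1))*(-43) = -40*(-43) = 1720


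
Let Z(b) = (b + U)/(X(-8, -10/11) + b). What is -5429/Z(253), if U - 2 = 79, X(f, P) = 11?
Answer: -716628/167 ≈ -4291.2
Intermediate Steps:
U = 81 (U = 2 + 79 = 81)
Z(b) = (81 + b)/(11 + b) (Z(b) = (b + 81)/(11 + b) = (81 + b)/(11 + b))
-5429/Z(253) = -5429*(11 + 253)/(81 + 253) = -5429/(334/264) = -5429/((1/264)*334) = -5429/167/132 = -5429*132/167 = -716628/167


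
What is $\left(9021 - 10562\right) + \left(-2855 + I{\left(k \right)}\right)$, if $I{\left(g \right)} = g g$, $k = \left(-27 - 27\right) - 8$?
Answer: $-552$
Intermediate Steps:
$k = -62$ ($k = -54 - 8 = -62$)
$I{\left(g \right)} = g^{2}$
$\left(9021 - 10562\right) + \left(-2855 + I{\left(k \right)}\right) = \left(9021 - 10562\right) - \left(2855 - \left(-62\right)^{2}\right) = -1541 + \left(-2855 + 3844\right) = -1541 + 989 = -552$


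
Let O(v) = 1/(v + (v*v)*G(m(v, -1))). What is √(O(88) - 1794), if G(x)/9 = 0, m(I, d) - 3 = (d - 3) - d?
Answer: I*√3473162/44 ≈ 42.356*I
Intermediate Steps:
m(I, d) = 0 (m(I, d) = 3 + ((d - 3) - d) = 3 + ((-3 + d) - d) = 3 - 3 = 0)
G(x) = 0 (G(x) = 9*0 = 0)
O(v) = 1/v (O(v) = 1/(v + (v*v)*0) = 1/(v + v²*0) = 1/(v + 0) = 1/v)
√(O(88) - 1794) = √(1/88 - 1794) = √(-157871/88) = I*√3473162/44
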